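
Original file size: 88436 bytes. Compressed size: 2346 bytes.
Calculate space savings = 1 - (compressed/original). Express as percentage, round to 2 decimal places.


ratio = compressed/original = 2346/88436 = 0.026528
savings = 1 - ratio = 1 - 0.026528 = 0.973472
as a percentage: 0.973472 * 100 = 97.35%

Space savings = 1 - 2346/88436 = 97.35%


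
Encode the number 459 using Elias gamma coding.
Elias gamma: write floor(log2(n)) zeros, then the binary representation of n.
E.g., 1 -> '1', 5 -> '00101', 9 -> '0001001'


num_bits = floor(log2(459)) + 1 = 9
leading_zeros = num_bits - 1 = 8
binary(459) = 111001011

Elias gamma(459) = '00000000' + '111001011' = 00000000111001011 (17 bits)


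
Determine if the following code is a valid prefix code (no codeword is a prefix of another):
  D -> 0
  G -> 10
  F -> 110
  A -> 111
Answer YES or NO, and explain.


Checking each pair (does one codeword prefix another?):
  D='0' vs G='10': no prefix
  D='0' vs F='110': no prefix
  D='0' vs A='111': no prefix
  G='10' vs D='0': no prefix
  G='10' vs F='110': no prefix
  G='10' vs A='111': no prefix
  F='110' vs D='0': no prefix
  F='110' vs G='10': no prefix
  F='110' vs A='111': no prefix
  A='111' vs D='0': no prefix
  A='111' vs G='10': no prefix
  A='111' vs F='110': no prefix
No violation found over all pairs.

YES -- this is a valid prefix code. No codeword is a prefix of any other codeword.


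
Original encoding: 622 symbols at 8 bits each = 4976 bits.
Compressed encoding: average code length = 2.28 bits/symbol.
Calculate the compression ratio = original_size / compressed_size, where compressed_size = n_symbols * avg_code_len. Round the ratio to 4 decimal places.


original_size = n_symbols * orig_bits = 622 * 8 = 4976 bits
compressed_size = n_symbols * avg_code_len = 622 * 2.28 = 1418.16 bits
ratio = original_size / compressed_size = 4976 / 1418.16 = 3.5088

Compression ratio = 3.5088


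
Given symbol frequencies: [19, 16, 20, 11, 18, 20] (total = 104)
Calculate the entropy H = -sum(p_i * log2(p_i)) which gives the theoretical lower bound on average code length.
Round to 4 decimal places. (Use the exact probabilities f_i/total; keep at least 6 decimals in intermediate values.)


Per-symbol terms -p_i * log2(p_i) with p_i = f_i/104:
  p = 19/104 = 0.182692: log2(p) = -2.452512, -p*log2(p) = 0.448055
  p = 16/104 = 0.153846: log2(p) = -2.700440, -p*log2(p) = 0.415452
  p = 20/104 = 0.192308: log2(p) = -2.378512, -p*log2(p) = 0.457406
  p = 11/104 = 0.105769: log2(p) = -3.241008, -p*log2(p) = 0.342799
  p = 18/104 = 0.173077: log2(p) = -2.530515, -p*log2(p) = 0.437974
  p = 20/104 = 0.192308: log2(p) = -2.378512, -p*log2(p) = 0.457406
H = 0.448055 + 0.415452 + 0.457406 + 0.342799 + 0.437974 + 0.457406 = 2.559092

H = 2.5591 bits/symbol


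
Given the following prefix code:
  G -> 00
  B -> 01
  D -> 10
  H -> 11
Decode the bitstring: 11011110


Decoding step by step:
Bits 11 -> H
Bits 01 -> B
Bits 11 -> H
Bits 10 -> D


Decoded message: HBHD


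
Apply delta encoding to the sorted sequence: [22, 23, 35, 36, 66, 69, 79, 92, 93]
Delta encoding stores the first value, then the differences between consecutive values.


First value: 22
Deltas:
  23 - 22 = 1
  35 - 23 = 12
  36 - 35 = 1
  66 - 36 = 30
  69 - 66 = 3
  79 - 69 = 10
  92 - 79 = 13
  93 - 92 = 1


Delta encoded: [22, 1, 12, 1, 30, 3, 10, 13, 1]


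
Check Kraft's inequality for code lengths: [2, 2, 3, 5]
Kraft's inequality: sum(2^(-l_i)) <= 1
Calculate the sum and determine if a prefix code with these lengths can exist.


Sum = 2^(-2) + 2^(-2) + 2^(-3) + 2^(-5)
    = 0.25 + 0.25 + 0.125 + 0.03125
    = 21/32 = 0.65625
Since 0.65625 <= 1, Kraft's inequality IS satisfied.
A prefix code with these lengths CAN exist.

Kraft sum = 0.65625. Satisfied.


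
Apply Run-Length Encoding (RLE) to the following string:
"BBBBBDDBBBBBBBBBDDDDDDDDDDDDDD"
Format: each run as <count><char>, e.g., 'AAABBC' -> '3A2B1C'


Scanning runs left to right:
  i=0: run of 'B' x 5 -> '5B'
  i=5: run of 'D' x 2 -> '2D'
  i=7: run of 'B' x 9 -> '9B'
  i=16: run of 'D' x 14 -> '14D'

RLE = 5B2D9B14D


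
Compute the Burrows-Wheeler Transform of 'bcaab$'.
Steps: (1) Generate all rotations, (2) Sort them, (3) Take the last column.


Rotations (sorted):
  0: $bcaab -> last char: b
  1: aab$bc -> last char: c
  2: ab$bca -> last char: a
  3: b$bcaa -> last char: a
  4: bcaab$ -> last char: $
  5: caab$b -> last char: b


BWT = bcaa$b


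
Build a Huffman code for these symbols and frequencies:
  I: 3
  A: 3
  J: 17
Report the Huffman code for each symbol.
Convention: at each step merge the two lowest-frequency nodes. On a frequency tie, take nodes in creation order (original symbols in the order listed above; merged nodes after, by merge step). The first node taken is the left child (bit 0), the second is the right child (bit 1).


Huffman tree construction:
Step 1: Merge I(3) + A(3) = 6
Step 2: Merge (I+A)(6) + J(17) = 23
Read each symbol's code off the tree from the root (left child = 0, right child = 1).

Codes:
  I: 00 (length 2)
  A: 01 (length 2)
  J: 1 (length 1)
Average code length: 29/23 = 1.2609 bits/symbol


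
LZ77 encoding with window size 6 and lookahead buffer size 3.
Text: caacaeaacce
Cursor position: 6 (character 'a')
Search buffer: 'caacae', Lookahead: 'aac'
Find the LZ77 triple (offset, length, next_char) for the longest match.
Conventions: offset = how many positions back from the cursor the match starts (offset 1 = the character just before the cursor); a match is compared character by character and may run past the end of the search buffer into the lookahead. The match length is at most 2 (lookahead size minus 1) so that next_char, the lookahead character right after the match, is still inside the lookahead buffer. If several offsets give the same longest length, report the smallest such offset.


Try each offset into the search buffer:
  offset=1 (pos 5, char 'e'): match length 0
  offset=2 (pos 4, char 'a'): match length 1
  offset=3 (pos 3, char 'c'): match length 0
  offset=4 (pos 2, char 'a'): match length 1
  offset=5 (pos 1, char 'a'): match length 2
  offset=6 (pos 0, char 'c'): match length 0
Longest match has length 2 at offset 5.
next_char = character at position 6 + 2 = 8 -> 'c'

Best match: offset=5, length=2 (matching 'aa' starting at position 1)
LZ77 triple: (5, 2, 'c')


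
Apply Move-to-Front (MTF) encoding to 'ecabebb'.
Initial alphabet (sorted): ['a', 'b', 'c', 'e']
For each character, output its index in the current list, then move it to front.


MTF encoding:
'e': index 3 in ['a', 'b', 'c', 'e'] -> ['e', 'a', 'b', 'c']
'c': index 3 in ['e', 'a', 'b', 'c'] -> ['c', 'e', 'a', 'b']
'a': index 2 in ['c', 'e', 'a', 'b'] -> ['a', 'c', 'e', 'b']
'b': index 3 in ['a', 'c', 'e', 'b'] -> ['b', 'a', 'c', 'e']
'e': index 3 in ['b', 'a', 'c', 'e'] -> ['e', 'b', 'a', 'c']
'b': index 1 in ['e', 'b', 'a', 'c'] -> ['b', 'e', 'a', 'c']
'b': index 0 in ['b', 'e', 'a', 'c'] -> ['b', 'e', 'a', 'c']


Output: [3, 3, 2, 3, 3, 1, 0]


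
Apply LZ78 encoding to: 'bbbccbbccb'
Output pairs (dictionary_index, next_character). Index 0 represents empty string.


LZ78 encoding steps:
Dictionary: {0: ''}
Step 1: w='' (idx 0), next='b' -> output (0, 'b'), add 'b' as idx 1
Step 2: w='b' (idx 1), next='b' -> output (1, 'b'), add 'bb' as idx 2
Step 3: w='' (idx 0), next='c' -> output (0, 'c'), add 'c' as idx 3
Step 4: w='c' (idx 3), next='b' -> output (3, 'b'), add 'cb' as idx 4
Step 5: w='b' (idx 1), next='c' -> output (1, 'c'), add 'bc' as idx 5
Step 6: w='cb' (idx 4), end of input -> output (4, '')


Encoded: [(0, 'b'), (1, 'b'), (0, 'c'), (3, 'b'), (1, 'c'), (4, '')]


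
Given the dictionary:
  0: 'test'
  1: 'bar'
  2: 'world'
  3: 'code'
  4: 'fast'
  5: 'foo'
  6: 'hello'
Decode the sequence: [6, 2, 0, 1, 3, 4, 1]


Look up each index in the dictionary:
  6 -> 'hello'
  2 -> 'world'
  0 -> 'test'
  1 -> 'bar'
  3 -> 'code'
  4 -> 'fast'
  1 -> 'bar'

Decoded: "hello world test bar code fast bar"


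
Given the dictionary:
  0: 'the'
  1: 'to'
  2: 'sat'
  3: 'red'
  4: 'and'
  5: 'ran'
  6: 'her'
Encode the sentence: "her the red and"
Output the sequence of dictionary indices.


Look up each word in the dictionary:
  'her' -> 6
  'the' -> 0
  'red' -> 3
  'and' -> 4

Encoded: [6, 0, 3, 4]


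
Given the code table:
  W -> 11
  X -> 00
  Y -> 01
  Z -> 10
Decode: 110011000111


Decoding:
11 -> W
00 -> X
11 -> W
00 -> X
01 -> Y
11 -> W


Result: WXWXYW


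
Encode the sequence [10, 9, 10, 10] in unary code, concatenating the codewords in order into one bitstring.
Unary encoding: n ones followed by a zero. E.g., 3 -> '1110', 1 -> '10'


Encode each number as n ones followed by a terminating 0:
  10 -> 11111111110 (11 bits)
  9 -> 1111111110 (10 bits)
  10 -> 11111111110 (11 bits)
  10 -> 11111111110 (11 bits)
Total length = 11 + 10 + 11 + 11 = 43 bits.

Unary([10, 9, 10, 10]) = 1111111111011111111101111111111011111111110 (43 bits)


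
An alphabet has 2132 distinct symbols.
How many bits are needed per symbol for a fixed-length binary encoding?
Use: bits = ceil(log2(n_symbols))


log2(2132) = 11.058
Bracket: 2^11 = 2048 < 2132 <= 2^12 = 4096
So ceil(log2(2132)) = 12

bits = ceil(log2(2132)) = ceil(11.058) = 12 bits


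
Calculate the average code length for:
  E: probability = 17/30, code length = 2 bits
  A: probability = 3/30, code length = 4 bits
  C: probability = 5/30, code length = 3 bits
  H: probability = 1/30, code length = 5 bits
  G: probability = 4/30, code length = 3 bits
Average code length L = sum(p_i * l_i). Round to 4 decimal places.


Weighted contributions p_i * l_i:
  E: (17/30) * 2 = 34/30
  A: (3/30) * 4 = 12/30
  C: (5/30) * 3 = 15/30
  H: (1/30) * 5 = 5/30
  G: (4/30) * 3 = 12/30
Sum = (34 + 12 + 15 + 5 + 12)/30 = 78/30

L = 78/30 = 2.6000 bits/symbol


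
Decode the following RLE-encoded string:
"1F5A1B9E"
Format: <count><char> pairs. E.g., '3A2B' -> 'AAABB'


Expanding each <count><char> pair:
  1F -> 'F'
  5A -> 'AAAAA'
  1B -> 'B'
  9E -> 'EEEEEEEEE'

Decoded = FAAAAABEEEEEEEEE


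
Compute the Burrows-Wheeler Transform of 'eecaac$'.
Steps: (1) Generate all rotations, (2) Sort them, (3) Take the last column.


Rotations (sorted):
  0: $eecaac -> last char: c
  1: aac$eec -> last char: c
  2: ac$eeca -> last char: a
  3: c$eecaa -> last char: a
  4: caac$ee -> last char: e
  5: ecaac$e -> last char: e
  6: eecaac$ -> last char: $


BWT = ccaaee$


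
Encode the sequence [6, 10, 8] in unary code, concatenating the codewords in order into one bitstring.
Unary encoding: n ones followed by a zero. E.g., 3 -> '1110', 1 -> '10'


Encode each number as n ones followed by a terminating 0:
  6 -> 1111110 (7 bits)
  10 -> 11111111110 (11 bits)
  8 -> 111111110 (9 bits)
Total length = 7 + 11 + 9 = 27 bits.

Unary([6, 10, 8]) = 111111011111111110111111110 (27 bits)


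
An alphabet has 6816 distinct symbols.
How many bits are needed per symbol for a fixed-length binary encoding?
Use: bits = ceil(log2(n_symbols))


log2(6816) = 12.7347
Bracket: 2^12 = 4096 < 6816 <= 2^13 = 8192
So ceil(log2(6816)) = 13

bits = ceil(log2(6816)) = ceil(12.7347) = 13 bits


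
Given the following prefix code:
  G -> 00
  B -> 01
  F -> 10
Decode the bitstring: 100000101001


Decoding step by step:
Bits 10 -> F
Bits 00 -> G
Bits 00 -> G
Bits 10 -> F
Bits 10 -> F
Bits 01 -> B


Decoded message: FGGFFB


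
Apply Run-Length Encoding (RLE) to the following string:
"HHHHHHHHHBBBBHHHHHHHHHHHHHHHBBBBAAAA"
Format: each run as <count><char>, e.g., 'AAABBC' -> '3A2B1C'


Scanning runs left to right:
  i=0: run of 'H' x 9 -> '9H'
  i=9: run of 'B' x 4 -> '4B'
  i=13: run of 'H' x 15 -> '15H'
  i=28: run of 'B' x 4 -> '4B'
  i=32: run of 'A' x 4 -> '4A'

RLE = 9H4B15H4B4A


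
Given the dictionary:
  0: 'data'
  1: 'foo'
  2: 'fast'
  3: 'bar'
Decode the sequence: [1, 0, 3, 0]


Look up each index in the dictionary:
  1 -> 'foo'
  0 -> 'data'
  3 -> 'bar'
  0 -> 'data'

Decoded: "foo data bar data"


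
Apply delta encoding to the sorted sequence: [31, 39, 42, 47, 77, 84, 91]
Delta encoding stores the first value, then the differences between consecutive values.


First value: 31
Deltas:
  39 - 31 = 8
  42 - 39 = 3
  47 - 42 = 5
  77 - 47 = 30
  84 - 77 = 7
  91 - 84 = 7


Delta encoded: [31, 8, 3, 5, 30, 7, 7]


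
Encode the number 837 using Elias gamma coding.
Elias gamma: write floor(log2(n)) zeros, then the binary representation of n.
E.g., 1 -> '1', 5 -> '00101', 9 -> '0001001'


num_bits = floor(log2(837)) + 1 = 10
leading_zeros = num_bits - 1 = 9
binary(837) = 1101000101

Elias gamma(837) = '000000000' + '1101000101' = 0000000001101000101 (19 bits)


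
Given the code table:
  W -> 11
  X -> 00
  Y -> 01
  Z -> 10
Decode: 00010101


Decoding:
00 -> X
01 -> Y
01 -> Y
01 -> Y


Result: XYYY


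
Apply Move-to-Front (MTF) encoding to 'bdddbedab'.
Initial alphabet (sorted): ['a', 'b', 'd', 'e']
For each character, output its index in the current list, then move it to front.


MTF encoding:
'b': index 1 in ['a', 'b', 'd', 'e'] -> ['b', 'a', 'd', 'e']
'd': index 2 in ['b', 'a', 'd', 'e'] -> ['d', 'b', 'a', 'e']
'd': index 0 in ['d', 'b', 'a', 'e'] -> ['d', 'b', 'a', 'e']
'd': index 0 in ['d', 'b', 'a', 'e'] -> ['d', 'b', 'a', 'e']
'b': index 1 in ['d', 'b', 'a', 'e'] -> ['b', 'd', 'a', 'e']
'e': index 3 in ['b', 'd', 'a', 'e'] -> ['e', 'b', 'd', 'a']
'd': index 2 in ['e', 'b', 'd', 'a'] -> ['d', 'e', 'b', 'a']
'a': index 3 in ['d', 'e', 'b', 'a'] -> ['a', 'd', 'e', 'b']
'b': index 3 in ['a', 'd', 'e', 'b'] -> ['b', 'a', 'd', 'e']


Output: [1, 2, 0, 0, 1, 3, 2, 3, 3]


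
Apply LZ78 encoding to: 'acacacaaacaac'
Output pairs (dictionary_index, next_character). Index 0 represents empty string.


LZ78 encoding steps:
Dictionary: {0: ''}
Step 1: w='' (idx 0), next='a' -> output (0, 'a'), add 'a' as idx 1
Step 2: w='' (idx 0), next='c' -> output (0, 'c'), add 'c' as idx 2
Step 3: w='a' (idx 1), next='c' -> output (1, 'c'), add 'ac' as idx 3
Step 4: w='ac' (idx 3), next='a' -> output (3, 'a'), add 'aca' as idx 4
Step 5: w='a' (idx 1), next='a' -> output (1, 'a'), add 'aa' as idx 5
Step 6: w='c' (idx 2), next='a' -> output (2, 'a'), add 'ca' as idx 6
Step 7: w='ac' (idx 3), end of input -> output (3, '')


Encoded: [(0, 'a'), (0, 'c'), (1, 'c'), (3, 'a'), (1, 'a'), (2, 'a'), (3, '')]


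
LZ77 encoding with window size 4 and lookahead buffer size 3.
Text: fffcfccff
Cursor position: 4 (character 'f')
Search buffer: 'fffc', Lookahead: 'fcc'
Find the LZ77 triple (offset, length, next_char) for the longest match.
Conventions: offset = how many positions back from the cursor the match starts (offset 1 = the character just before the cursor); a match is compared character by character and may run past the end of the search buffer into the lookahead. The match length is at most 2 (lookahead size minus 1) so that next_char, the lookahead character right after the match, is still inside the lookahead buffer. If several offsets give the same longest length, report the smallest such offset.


Try each offset into the search buffer:
  offset=1 (pos 3, char 'c'): match length 0
  offset=2 (pos 2, char 'f'): match length 2
  offset=3 (pos 1, char 'f'): match length 1
  offset=4 (pos 0, char 'f'): match length 1
Longest match has length 2 at offset 2.
next_char = character at position 4 + 2 = 6 -> 'c'

Best match: offset=2, length=2 (matching 'fc' starting at position 2)
LZ77 triple: (2, 2, 'c')


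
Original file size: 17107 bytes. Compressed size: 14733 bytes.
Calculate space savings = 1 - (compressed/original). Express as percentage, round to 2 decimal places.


ratio = compressed/original = 14733/17107 = 0.861226
savings = 1 - ratio = 1 - 0.861226 = 0.138774
as a percentage: 0.138774 * 100 = 13.88%

Space savings = 1 - 14733/17107 = 13.88%


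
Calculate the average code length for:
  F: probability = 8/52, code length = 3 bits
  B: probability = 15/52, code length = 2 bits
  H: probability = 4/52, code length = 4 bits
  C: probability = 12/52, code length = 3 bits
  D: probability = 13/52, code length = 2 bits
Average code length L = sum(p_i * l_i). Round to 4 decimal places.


Weighted contributions p_i * l_i:
  F: (8/52) * 3 = 24/52
  B: (15/52) * 2 = 30/52
  H: (4/52) * 4 = 16/52
  C: (12/52) * 3 = 36/52
  D: (13/52) * 2 = 26/52
Sum = (24 + 30 + 16 + 36 + 26)/52 = 132/52

L = 132/52 = 2.5385 bits/symbol


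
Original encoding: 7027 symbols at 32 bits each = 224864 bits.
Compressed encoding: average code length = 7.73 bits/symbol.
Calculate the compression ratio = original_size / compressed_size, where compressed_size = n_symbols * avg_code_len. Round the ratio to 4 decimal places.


original_size = n_symbols * orig_bits = 7027 * 32 = 224864 bits
compressed_size = n_symbols * avg_code_len = 7027 * 7.73 = 54318.71 bits
ratio = original_size / compressed_size = 224864 / 54318.71 = 4.1397

Compression ratio = 4.1397


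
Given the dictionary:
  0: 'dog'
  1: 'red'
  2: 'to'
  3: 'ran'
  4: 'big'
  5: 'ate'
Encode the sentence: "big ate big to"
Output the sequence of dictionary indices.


Look up each word in the dictionary:
  'big' -> 4
  'ate' -> 5
  'big' -> 4
  'to' -> 2

Encoded: [4, 5, 4, 2]


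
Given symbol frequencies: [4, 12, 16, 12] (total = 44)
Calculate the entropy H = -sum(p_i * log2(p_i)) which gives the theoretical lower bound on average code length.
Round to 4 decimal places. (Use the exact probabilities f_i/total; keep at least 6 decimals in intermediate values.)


Per-symbol terms -p_i * log2(p_i) with p_i = f_i/44:
  p = 4/44 = 0.090909: log2(p) = -3.459432, -p*log2(p) = 0.314494
  p = 12/44 = 0.272727: log2(p) = -1.874469, -p*log2(p) = 0.511219
  p = 16/44 = 0.363636: log2(p) = -1.459432, -p*log2(p) = 0.530702
  p = 12/44 = 0.272727: log2(p) = -1.874469, -p*log2(p) = 0.511219
H = 0.314494 + 0.511219 + 0.530702 + 0.511219 = 1.867634

H = 1.8676 bits/symbol


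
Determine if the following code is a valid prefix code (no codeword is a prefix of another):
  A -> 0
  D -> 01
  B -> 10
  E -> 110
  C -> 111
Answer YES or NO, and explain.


Checking each pair (does one codeword prefix another?):
  A='0' vs D='01': prefix -- VIOLATION

NO -- this is NOT a valid prefix code. A (0) is a prefix of D (01).


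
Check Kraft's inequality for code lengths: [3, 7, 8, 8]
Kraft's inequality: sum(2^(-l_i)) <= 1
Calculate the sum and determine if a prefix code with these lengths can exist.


Sum = 2^(-3) + 2^(-7) + 2^(-8) + 2^(-8)
    = 0.125 + 0.0078125 + 0.00390625 + 0.00390625
    = 36/256 = 0.140625
Since 0.140625 <= 1, Kraft's inequality IS satisfied.
A prefix code with these lengths CAN exist.

Kraft sum = 0.140625. Satisfied.


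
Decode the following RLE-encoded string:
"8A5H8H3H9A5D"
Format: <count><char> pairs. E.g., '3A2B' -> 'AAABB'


Expanding each <count><char> pair:
  8A -> 'AAAAAAAA'
  5H -> 'HHHHH'
  8H -> 'HHHHHHHH'
  3H -> 'HHH'
  9A -> 'AAAAAAAAA'
  5D -> 'DDDDD'

Decoded = AAAAAAAAHHHHHHHHHHHHHHHHAAAAAAAAADDDDD


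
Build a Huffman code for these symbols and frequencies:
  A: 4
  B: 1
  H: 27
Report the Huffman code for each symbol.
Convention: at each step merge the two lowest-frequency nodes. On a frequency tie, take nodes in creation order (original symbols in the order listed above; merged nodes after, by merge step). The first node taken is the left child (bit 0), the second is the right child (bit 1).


Huffman tree construction:
Step 1: Merge B(1) + A(4) = 5
Step 2: Merge (B+A)(5) + H(27) = 32
Read each symbol's code off the tree from the root (left child = 0, right child = 1).

Codes:
  A: 01 (length 2)
  B: 00 (length 2)
  H: 1 (length 1)
Average code length: 37/32 = 1.1563 bits/symbol


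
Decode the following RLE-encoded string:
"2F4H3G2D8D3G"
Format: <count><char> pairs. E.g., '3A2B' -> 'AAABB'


Expanding each <count><char> pair:
  2F -> 'FF'
  4H -> 'HHHH'
  3G -> 'GGG'
  2D -> 'DD'
  8D -> 'DDDDDDDD'
  3G -> 'GGG'

Decoded = FFHHHHGGGDDDDDDDDDDGGG


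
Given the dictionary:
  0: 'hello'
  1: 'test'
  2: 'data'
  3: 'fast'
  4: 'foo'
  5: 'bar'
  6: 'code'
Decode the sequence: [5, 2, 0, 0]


Look up each index in the dictionary:
  5 -> 'bar'
  2 -> 'data'
  0 -> 'hello'
  0 -> 'hello'

Decoded: "bar data hello hello"


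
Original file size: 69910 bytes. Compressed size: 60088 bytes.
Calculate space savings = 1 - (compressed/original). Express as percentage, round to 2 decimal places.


ratio = compressed/original = 60088/69910 = 0.859505
savings = 1 - ratio = 1 - 0.859505 = 0.140495
as a percentage: 0.140495 * 100 = 14.05%

Space savings = 1 - 60088/69910 = 14.05%


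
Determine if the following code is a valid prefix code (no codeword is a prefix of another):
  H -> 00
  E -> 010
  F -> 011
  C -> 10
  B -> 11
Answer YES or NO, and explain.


Checking each pair (does one codeword prefix another?):
  H='00' vs E='010': no prefix
  H='00' vs F='011': no prefix
  H='00' vs C='10': no prefix
  H='00' vs B='11': no prefix
  E='010' vs H='00': no prefix
  E='010' vs F='011': no prefix
  E='010' vs C='10': no prefix
  E='010' vs B='11': no prefix
  F='011' vs H='00': no prefix
  F='011' vs E='010': no prefix
  F='011' vs C='10': no prefix
  F='011' vs B='11': no prefix
  C='10' vs H='00': no prefix
  C='10' vs E='010': no prefix
  C='10' vs F='011': no prefix
  C='10' vs B='11': no prefix
  B='11' vs H='00': no prefix
  B='11' vs E='010': no prefix
  B='11' vs F='011': no prefix
  B='11' vs C='10': no prefix
No violation found over all pairs.

YES -- this is a valid prefix code. No codeword is a prefix of any other codeword.


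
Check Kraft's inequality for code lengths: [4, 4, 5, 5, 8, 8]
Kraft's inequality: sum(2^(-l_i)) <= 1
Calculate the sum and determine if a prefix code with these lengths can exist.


Sum = 2^(-4) + 2^(-4) + 2^(-5) + 2^(-5) + 2^(-8) + 2^(-8)
    = 0.0625 + 0.0625 + 0.03125 + 0.03125 + 0.00390625 + 0.00390625
    = 50/256 = 0.1953125
Since 0.1953125 <= 1, Kraft's inequality IS satisfied.
A prefix code with these lengths CAN exist.

Kraft sum = 0.1953125. Satisfied.


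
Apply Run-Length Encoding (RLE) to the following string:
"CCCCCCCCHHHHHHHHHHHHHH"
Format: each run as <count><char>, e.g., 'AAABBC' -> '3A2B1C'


Scanning runs left to right:
  i=0: run of 'C' x 8 -> '8C'
  i=8: run of 'H' x 14 -> '14H'

RLE = 8C14H


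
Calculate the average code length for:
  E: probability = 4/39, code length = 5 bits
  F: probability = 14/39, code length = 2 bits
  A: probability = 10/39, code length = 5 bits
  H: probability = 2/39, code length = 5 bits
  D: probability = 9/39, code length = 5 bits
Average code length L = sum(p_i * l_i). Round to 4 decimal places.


Weighted contributions p_i * l_i:
  E: (4/39) * 5 = 20/39
  F: (14/39) * 2 = 28/39
  A: (10/39) * 5 = 50/39
  H: (2/39) * 5 = 10/39
  D: (9/39) * 5 = 45/39
Sum = (20 + 28 + 50 + 10 + 45)/39 = 153/39

L = 153/39 = 3.9231 bits/symbol


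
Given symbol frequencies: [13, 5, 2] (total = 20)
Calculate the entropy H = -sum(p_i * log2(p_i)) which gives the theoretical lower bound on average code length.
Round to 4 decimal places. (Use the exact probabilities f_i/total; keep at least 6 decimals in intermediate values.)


Per-symbol terms -p_i * log2(p_i) with p_i = f_i/20:
  p = 13/20 = 0.650000: log2(p) = -0.621488, -p*log2(p) = 0.403967
  p = 5/20 = 0.250000: log2(p) = -2.000000, -p*log2(p) = 0.500000
  p = 2/20 = 0.100000: log2(p) = -3.321928, -p*log2(p) = 0.332193
H = 0.403967 + 0.500000 + 0.332193 = 1.236160

H = 1.2362 bits/symbol


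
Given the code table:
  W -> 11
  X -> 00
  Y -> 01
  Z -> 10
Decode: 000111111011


Decoding:
00 -> X
01 -> Y
11 -> W
11 -> W
10 -> Z
11 -> W


Result: XYWWZW


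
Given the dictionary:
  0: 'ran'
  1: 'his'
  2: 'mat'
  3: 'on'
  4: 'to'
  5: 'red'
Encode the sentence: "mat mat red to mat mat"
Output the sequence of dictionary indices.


Look up each word in the dictionary:
  'mat' -> 2
  'mat' -> 2
  'red' -> 5
  'to' -> 4
  'mat' -> 2
  'mat' -> 2

Encoded: [2, 2, 5, 4, 2, 2]


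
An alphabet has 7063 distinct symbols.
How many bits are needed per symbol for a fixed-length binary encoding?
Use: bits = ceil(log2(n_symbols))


log2(7063) = 12.7861
Bracket: 2^12 = 4096 < 7063 <= 2^13 = 8192
So ceil(log2(7063)) = 13

bits = ceil(log2(7063)) = ceil(12.7861) = 13 bits


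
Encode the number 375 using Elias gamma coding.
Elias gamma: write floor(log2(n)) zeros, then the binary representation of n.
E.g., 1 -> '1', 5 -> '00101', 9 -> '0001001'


num_bits = floor(log2(375)) + 1 = 9
leading_zeros = num_bits - 1 = 8
binary(375) = 101110111

Elias gamma(375) = '00000000' + '101110111' = 00000000101110111 (17 bits)


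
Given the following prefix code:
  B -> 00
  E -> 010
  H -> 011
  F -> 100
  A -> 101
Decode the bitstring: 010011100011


Decoding step by step:
Bits 010 -> E
Bits 011 -> H
Bits 100 -> F
Bits 011 -> H


Decoded message: EHFH


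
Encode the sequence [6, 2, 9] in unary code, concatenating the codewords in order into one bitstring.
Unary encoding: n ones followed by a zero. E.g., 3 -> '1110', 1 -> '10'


Encode each number as n ones followed by a terminating 0:
  6 -> 1111110 (7 bits)
  2 -> 110 (3 bits)
  9 -> 1111111110 (10 bits)
Total length = 7 + 3 + 10 = 20 bits.

Unary([6, 2, 9]) = 11111101101111111110 (20 bits)


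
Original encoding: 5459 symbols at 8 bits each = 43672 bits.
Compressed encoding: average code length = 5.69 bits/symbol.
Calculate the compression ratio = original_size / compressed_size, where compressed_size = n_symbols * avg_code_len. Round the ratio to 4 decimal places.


original_size = n_symbols * orig_bits = 5459 * 8 = 43672 bits
compressed_size = n_symbols * avg_code_len = 5459 * 5.69 = 31061.71 bits
ratio = original_size / compressed_size = 43672 / 31061.71 = 1.406

Compression ratio = 1.406


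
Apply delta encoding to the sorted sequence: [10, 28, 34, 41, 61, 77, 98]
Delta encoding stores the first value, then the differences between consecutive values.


First value: 10
Deltas:
  28 - 10 = 18
  34 - 28 = 6
  41 - 34 = 7
  61 - 41 = 20
  77 - 61 = 16
  98 - 77 = 21


Delta encoded: [10, 18, 6, 7, 20, 16, 21]


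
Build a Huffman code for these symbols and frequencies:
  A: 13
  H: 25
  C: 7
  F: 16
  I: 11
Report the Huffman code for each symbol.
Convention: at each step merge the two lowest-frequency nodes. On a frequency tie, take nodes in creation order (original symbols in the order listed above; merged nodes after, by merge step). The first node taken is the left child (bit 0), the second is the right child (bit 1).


Huffman tree construction:
Step 1: Merge C(7) + I(11) = 18
Step 2: Merge A(13) + F(16) = 29
Step 3: Merge (C+I)(18) + H(25) = 43
Step 4: Merge (A+F)(29) + ((C+I)+H)(43) = 72
Read each symbol's code off the tree from the root (left child = 0, right child = 1).

Codes:
  A: 00 (length 2)
  H: 11 (length 2)
  C: 100 (length 3)
  F: 01 (length 2)
  I: 101 (length 3)
Average code length: 162/72 = 2.2500 bits/symbol


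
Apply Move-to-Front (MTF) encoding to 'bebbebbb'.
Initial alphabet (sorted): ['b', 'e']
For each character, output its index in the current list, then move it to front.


MTF encoding:
'b': index 0 in ['b', 'e'] -> ['b', 'e']
'e': index 1 in ['b', 'e'] -> ['e', 'b']
'b': index 1 in ['e', 'b'] -> ['b', 'e']
'b': index 0 in ['b', 'e'] -> ['b', 'e']
'e': index 1 in ['b', 'e'] -> ['e', 'b']
'b': index 1 in ['e', 'b'] -> ['b', 'e']
'b': index 0 in ['b', 'e'] -> ['b', 'e']
'b': index 0 in ['b', 'e'] -> ['b', 'e']


Output: [0, 1, 1, 0, 1, 1, 0, 0]


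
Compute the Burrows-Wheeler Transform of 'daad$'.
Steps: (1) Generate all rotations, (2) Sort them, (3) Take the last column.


Rotations (sorted):
  0: $daad -> last char: d
  1: aad$d -> last char: d
  2: ad$da -> last char: a
  3: d$daa -> last char: a
  4: daad$ -> last char: $


BWT = ddaa$


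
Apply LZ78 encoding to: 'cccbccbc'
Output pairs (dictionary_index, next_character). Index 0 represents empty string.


LZ78 encoding steps:
Dictionary: {0: ''}
Step 1: w='' (idx 0), next='c' -> output (0, 'c'), add 'c' as idx 1
Step 2: w='c' (idx 1), next='c' -> output (1, 'c'), add 'cc' as idx 2
Step 3: w='' (idx 0), next='b' -> output (0, 'b'), add 'b' as idx 3
Step 4: w='cc' (idx 2), next='b' -> output (2, 'b'), add 'ccb' as idx 4
Step 5: w='c' (idx 1), end of input -> output (1, '')


Encoded: [(0, 'c'), (1, 'c'), (0, 'b'), (2, 'b'), (1, '')]


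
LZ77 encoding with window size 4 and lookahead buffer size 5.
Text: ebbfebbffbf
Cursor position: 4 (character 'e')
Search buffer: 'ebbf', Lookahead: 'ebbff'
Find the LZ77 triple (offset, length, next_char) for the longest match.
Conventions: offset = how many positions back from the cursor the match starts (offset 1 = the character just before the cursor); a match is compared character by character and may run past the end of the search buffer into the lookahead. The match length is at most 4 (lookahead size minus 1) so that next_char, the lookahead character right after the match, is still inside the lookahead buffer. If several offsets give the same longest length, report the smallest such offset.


Try each offset into the search buffer:
  offset=1 (pos 3, char 'f'): match length 0
  offset=2 (pos 2, char 'b'): match length 0
  offset=3 (pos 1, char 'b'): match length 0
  offset=4 (pos 0, char 'e'): match length 4
Longest match has length 4 at offset 4.
next_char = character at position 4 + 4 = 8 -> 'f'

Best match: offset=4, length=4 (matching 'ebbf' starting at position 0)
LZ77 triple: (4, 4, 'f')


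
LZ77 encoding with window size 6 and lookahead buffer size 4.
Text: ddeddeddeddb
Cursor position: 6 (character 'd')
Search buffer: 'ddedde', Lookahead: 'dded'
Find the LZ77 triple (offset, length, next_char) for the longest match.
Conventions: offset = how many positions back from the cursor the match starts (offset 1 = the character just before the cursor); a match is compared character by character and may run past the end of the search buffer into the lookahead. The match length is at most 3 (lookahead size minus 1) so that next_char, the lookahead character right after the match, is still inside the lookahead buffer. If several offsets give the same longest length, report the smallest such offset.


Try each offset into the search buffer:
  offset=1 (pos 5, char 'e'): match length 0
  offset=2 (pos 4, char 'd'): match length 1
  offset=3 (pos 3, char 'd'): match length 3
  offset=4 (pos 2, char 'e'): match length 0
  offset=5 (pos 1, char 'd'): match length 1
  offset=6 (pos 0, char 'd'): match length 3
Longest match has length 3, found at offsets 3, 6; take the smallest, offset 3.
next_char = character at position 6 + 3 = 9 -> 'd'

Best match: offset=3, length=3 (matching 'dde' starting at position 3)
LZ77 triple: (3, 3, 'd')


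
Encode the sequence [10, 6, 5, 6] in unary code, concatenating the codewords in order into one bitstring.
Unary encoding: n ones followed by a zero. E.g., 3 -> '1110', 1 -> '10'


Encode each number as n ones followed by a terminating 0:
  10 -> 11111111110 (11 bits)
  6 -> 1111110 (7 bits)
  5 -> 111110 (6 bits)
  6 -> 1111110 (7 bits)
Total length = 11 + 7 + 6 + 7 = 31 bits.

Unary([10, 6, 5, 6]) = 1111111111011111101111101111110 (31 bits)


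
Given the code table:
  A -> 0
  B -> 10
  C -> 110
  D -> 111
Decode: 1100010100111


Decoding:
110 -> C
0 -> A
0 -> A
10 -> B
10 -> B
0 -> A
111 -> D


Result: CAABBAD


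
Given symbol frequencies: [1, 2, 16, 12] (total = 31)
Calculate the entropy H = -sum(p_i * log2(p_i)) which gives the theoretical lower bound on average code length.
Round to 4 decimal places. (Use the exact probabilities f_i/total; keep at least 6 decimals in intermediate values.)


Per-symbol terms -p_i * log2(p_i) with p_i = f_i/31:
  p = 1/31 = 0.032258: log2(p) = -4.954196, -p*log2(p) = 0.159813
  p = 2/31 = 0.064516: log2(p) = -3.954196, -p*log2(p) = 0.255109
  p = 16/31 = 0.516129: log2(p) = -0.954196, -p*log2(p) = 0.492488
  p = 12/31 = 0.387097: log2(p) = -1.369234, -p*log2(p) = 0.530026
H = 0.159813 + 0.255109 + 0.492488 + 0.530026 = 1.437436

H = 1.4374 bits/symbol


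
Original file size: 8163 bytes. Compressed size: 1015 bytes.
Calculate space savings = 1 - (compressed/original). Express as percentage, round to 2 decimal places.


ratio = compressed/original = 1015/8163 = 0.124342
savings = 1 - ratio = 1 - 0.124342 = 0.875658
as a percentage: 0.875658 * 100 = 87.57%

Space savings = 1 - 1015/8163 = 87.57%


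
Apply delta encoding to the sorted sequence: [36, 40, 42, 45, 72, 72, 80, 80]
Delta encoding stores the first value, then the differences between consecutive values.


First value: 36
Deltas:
  40 - 36 = 4
  42 - 40 = 2
  45 - 42 = 3
  72 - 45 = 27
  72 - 72 = 0
  80 - 72 = 8
  80 - 80 = 0


Delta encoded: [36, 4, 2, 3, 27, 0, 8, 0]


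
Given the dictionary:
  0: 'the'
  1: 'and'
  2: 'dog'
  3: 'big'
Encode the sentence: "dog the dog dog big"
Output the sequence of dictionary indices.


Look up each word in the dictionary:
  'dog' -> 2
  'the' -> 0
  'dog' -> 2
  'dog' -> 2
  'big' -> 3

Encoded: [2, 0, 2, 2, 3]


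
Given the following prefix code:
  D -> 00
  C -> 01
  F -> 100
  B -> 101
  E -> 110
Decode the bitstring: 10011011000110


Decoding step by step:
Bits 100 -> F
Bits 110 -> E
Bits 110 -> E
Bits 00 -> D
Bits 110 -> E


Decoded message: FEEDE


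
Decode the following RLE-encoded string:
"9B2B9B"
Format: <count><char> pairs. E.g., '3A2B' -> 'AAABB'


Expanding each <count><char> pair:
  9B -> 'BBBBBBBBB'
  2B -> 'BB'
  9B -> 'BBBBBBBBB'

Decoded = BBBBBBBBBBBBBBBBBBBB


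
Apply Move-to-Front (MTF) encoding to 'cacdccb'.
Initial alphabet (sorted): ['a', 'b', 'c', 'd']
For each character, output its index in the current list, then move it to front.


MTF encoding:
'c': index 2 in ['a', 'b', 'c', 'd'] -> ['c', 'a', 'b', 'd']
'a': index 1 in ['c', 'a', 'b', 'd'] -> ['a', 'c', 'b', 'd']
'c': index 1 in ['a', 'c', 'b', 'd'] -> ['c', 'a', 'b', 'd']
'd': index 3 in ['c', 'a', 'b', 'd'] -> ['d', 'c', 'a', 'b']
'c': index 1 in ['d', 'c', 'a', 'b'] -> ['c', 'd', 'a', 'b']
'c': index 0 in ['c', 'd', 'a', 'b'] -> ['c', 'd', 'a', 'b']
'b': index 3 in ['c', 'd', 'a', 'b'] -> ['b', 'c', 'd', 'a']


Output: [2, 1, 1, 3, 1, 0, 3]


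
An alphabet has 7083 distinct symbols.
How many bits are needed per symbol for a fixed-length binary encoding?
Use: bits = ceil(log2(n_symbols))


log2(7083) = 12.7901
Bracket: 2^12 = 4096 < 7083 <= 2^13 = 8192
So ceil(log2(7083)) = 13

bits = ceil(log2(7083)) = ceil(12.7901) = 13 bits


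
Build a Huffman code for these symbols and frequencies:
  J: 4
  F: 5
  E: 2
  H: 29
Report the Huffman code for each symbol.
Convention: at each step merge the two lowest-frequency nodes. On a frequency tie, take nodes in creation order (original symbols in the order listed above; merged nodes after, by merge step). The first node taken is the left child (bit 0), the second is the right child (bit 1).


Huffman tree construction:
Step 1: Merge E(2) + J(4) = 6
Step 2: Merge F(5) + (E+J)(6) = 11
Step 3: Merge (F+(E+J))(11) + H(29) = 40
Read each symbol's code off the tree from the root (left child = 0, right child = 1).

Codes:
  J: 011 (length 3)
  F: 00 (length 2)
  E: 010 (length 3)
  H: 1 (length 1)
Average code length: 57/40 = 1.4250 bits/symbol


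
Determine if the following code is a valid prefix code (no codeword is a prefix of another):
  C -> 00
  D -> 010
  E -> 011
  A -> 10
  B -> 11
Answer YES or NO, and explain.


Checking each pair (does one codeword prefix another?):
  C='00' vs D='010': no prefix
  C='00' vs E='011': no prefix
  C='00' vs A='10': no prefix
  C='00' vs B='11': no prefix
  D='010' vs C='00': no prefix
  D='010' vs E='011': no prefix
  D='010' vs A='10': no prefix
  D='010' vs B='11': no prefix
  E='011' vs C='00': no prefix
  E='011' vs D='010': no prefix
  E='011' vs A='10': no prefix
  E='011' vs B='11': no prefix
  A='10' vs C='00': no prefix
  A='10' vs D='010': no prefix
  A='10' vs E='011': no prefix
  A='10' vs B='11': no prefix
  B='11' vs C='00': no prefix
  B='11' vs D='010': no prefix
  B='11' vs E='011': no prefix
  B='11' vs A='10': no prefix
No violation found over all pairs.

YES -- this is a valid prefix code. No codeword is a prefix of any other codeword.


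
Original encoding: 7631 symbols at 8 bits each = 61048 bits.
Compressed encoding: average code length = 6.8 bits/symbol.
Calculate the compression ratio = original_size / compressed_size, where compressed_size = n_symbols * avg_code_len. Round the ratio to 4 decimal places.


original_size = n_symbols * orig_bits = 7631 * 8 = 61048 bits
compressed_size = n_symbols * avg_code_len = 7631 * 6.8 = 51890.8 bits
ratio = original_size / compressed_size = 61048 / 51890.8 = 1.1765

Compression ratio = 1.1765


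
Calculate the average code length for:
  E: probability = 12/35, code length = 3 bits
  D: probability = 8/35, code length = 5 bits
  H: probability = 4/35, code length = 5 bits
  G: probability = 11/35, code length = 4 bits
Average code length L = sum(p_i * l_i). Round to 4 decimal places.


Weighted contributions p_i * l_i:
  E: (12/35) * 3 = 36/35
  D: (8/35) * 5 = 40/35
  H: (4/35) * 5 = 20/35
  G: (11/35) * 4 = 44/35
Sum = (36 + 40 + 20 + 44)/35 = 140/35

L = 140/35 = 4.0000 bits/symbol


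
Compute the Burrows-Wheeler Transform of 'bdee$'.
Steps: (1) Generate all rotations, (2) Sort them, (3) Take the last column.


Rotations (sorted):
  0: $bdee -> last char: e
  1: bdee$ -> last char: $
  2: dee$b -> last char: b
  3: e$bde -> last char: e
  4: ee$bd -> last char: d


BWT = e$bed


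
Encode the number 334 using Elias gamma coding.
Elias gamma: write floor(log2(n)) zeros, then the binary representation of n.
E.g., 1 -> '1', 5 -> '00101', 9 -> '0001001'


num_bits = floor(log2(334)) + 1 = 9
leading_zeros = num_bits - 1 = 8
binary(334) = 101001110

Elias gamma(334) = '00000000' + '101001110' = 00000000101001110 (17 bits)


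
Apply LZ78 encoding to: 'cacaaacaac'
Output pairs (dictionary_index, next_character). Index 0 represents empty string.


LZ78 encoding steps:
Dictionary: {0: ''}
Step 1: w='' (idx 0), next='c' -> output (0, 'c'), add 'c' as idx 1
Step 2: w='' (idx 0), next='a' -> output (0, 'a'), add 'a' as idx 2
Step 3: w='c' (idx 1), next='a' -> output (1, 'a'), add 'ca' as idx 3
Step 4: w='a' (idx 2), next='a' -> output (2, 'a'), add 'aa' as idx 4
Step 5: w='ca' (idx 3), next='a' -> output (3, 'a'), add 'caa' as idx 5
Step 6: w='c' (idx 1), end of input -> output (1, '')


Encoded: [(0, 'c'), (0, 'a'), (1, 'a'), (2, 'a'), (3, 'a'), (1, '')]


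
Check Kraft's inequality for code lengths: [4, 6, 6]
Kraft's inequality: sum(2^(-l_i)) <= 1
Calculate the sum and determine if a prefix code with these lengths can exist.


Sum = 2^(-4) + 2^(-6) + 2^(-6)
    = 0.0625 + 0.015625 + 0.015625
    = 6/64 = 0.09375
Since 0.09375 <= 1, Kraft's inequality IS satisfied.
A prefix code with these lengths CAN exist.

Kraft sum = 0.09375. Satisfied.


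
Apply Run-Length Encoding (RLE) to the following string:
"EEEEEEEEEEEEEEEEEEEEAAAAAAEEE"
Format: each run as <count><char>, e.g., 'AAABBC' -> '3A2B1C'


Scanning runs left to right:
  i=0: run of 'E' x 20 -> '20E'
  i=20: run of 'A' x 6 -> '6A'
  i=26: run of 'E' x 3 -> '3E'

RLE = 20E6A3E


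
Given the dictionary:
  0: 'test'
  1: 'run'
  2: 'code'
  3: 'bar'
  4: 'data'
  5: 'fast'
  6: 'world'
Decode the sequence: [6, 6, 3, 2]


Look up each index in the dictionary:
  6 -> 'world'
  6 -> 'world'
  3 -> 'bar'
  2 -> 'code'

Decoded: "world world bar code"


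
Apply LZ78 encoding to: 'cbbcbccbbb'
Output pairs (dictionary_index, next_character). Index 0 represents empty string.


LZ78 encoding steps:
Dictionary: {0: ''}
Step 1: w='' (idx 0), next='c' -> output (0, 'c'), add 'c' as idx 1
Step 2: w='' (idx 0), next='b' -> output (0, 'b'), add 'b' as idx 2
Step 3: w='b' (idx 2), next='c' -> output (2, 'c'), add 'bc' as idx 3
Step 4: w='bc' (idx 3), next='c' -> output (3, 'c'), add 'bcc' as idx 4
Step 5: w='b' (idx 2), next='b' -> output (2, 'b'), add 'bb' as idx 5
Step 6: w='b' (idx 2), end of input -> output (2, '')


Encoded: [(0, 'c'), (0, 'b'), (2, 'c'), (3, 'c'), (2, 'b'), (2, '')]
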